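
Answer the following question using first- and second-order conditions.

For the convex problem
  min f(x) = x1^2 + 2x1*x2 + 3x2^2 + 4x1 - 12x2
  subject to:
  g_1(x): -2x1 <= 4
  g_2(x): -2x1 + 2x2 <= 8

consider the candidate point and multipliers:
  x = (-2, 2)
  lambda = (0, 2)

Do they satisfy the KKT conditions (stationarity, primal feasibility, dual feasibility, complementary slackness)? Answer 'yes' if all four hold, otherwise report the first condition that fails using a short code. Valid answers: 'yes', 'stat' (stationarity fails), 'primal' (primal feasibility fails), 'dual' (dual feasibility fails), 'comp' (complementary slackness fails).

Gradient of f: grad f(x) = Q x + c = (4, -4)
Constraint values g_i(x) = a_i^T x - b_i:
  g_1((-2, 2)) = 0
  g_2((-2, 2)) = 0
Stationarity residual: grad f(x) + sum_i lambda_i a_i = (0, 0)
  -> stationarity OK
Primal feasibility (all g_i <= 0): OK
Dual feasibility (all lambda_i >= 0): OK
Complementary slackness (lambda_i * g_i(x) = 0 for all i): OK

Verdict: yes, KKT holds.

yes


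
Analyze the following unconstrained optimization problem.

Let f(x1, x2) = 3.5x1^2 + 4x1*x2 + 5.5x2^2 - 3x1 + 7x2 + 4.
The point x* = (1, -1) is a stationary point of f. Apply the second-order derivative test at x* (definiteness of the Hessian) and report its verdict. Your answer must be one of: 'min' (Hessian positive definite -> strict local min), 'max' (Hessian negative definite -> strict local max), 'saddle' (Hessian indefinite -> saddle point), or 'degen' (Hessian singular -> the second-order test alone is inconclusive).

Compute the Hessian H = grad^2 f:
  H = [[7, 4], [4, 11]]
Verify stationarity: grad f(x*) = H x* + g = (0, 0).
Eigenvalues of H: 4.5279, 13.4721.
Both eigenvalues > 0, so H is positive definite -> x* is a strict local min.

min


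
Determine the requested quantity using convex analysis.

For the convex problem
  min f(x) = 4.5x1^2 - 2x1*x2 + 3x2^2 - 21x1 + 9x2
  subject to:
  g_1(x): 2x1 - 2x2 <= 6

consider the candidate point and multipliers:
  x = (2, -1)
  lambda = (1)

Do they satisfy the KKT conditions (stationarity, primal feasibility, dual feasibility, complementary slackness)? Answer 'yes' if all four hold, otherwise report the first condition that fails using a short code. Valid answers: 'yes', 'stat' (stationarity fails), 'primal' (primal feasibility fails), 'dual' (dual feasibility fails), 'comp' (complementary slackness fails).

Gradient of f: grad f(x) = Q x + c = (-1, -1)
Constraint values g_i(x) = a_i^T x - b_i:
  g_1((2, -1)) = 0
Stationarity residual: grad f(x) + sum_i lambda_i a_i = (1, -3)
  -> stationarity FAILS
Primal feasibility (all g_i <= 0): OK
Dual feasibility (all lambda_i >= 0): OK
Complementary slackness (lambda_i * g_i(x) = 0 for all i): OK

Verdict: the first failing condition is stationarity -> stat.

stat


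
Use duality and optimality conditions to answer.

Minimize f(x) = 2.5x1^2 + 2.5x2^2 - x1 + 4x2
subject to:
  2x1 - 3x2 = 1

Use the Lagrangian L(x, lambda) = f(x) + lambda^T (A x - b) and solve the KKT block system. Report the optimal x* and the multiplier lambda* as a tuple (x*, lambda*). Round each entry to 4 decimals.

Form the Lagrangian:
  L(x, lambda) = (1/2) x^T Q x + c^T x + lambda^T (A x - b)
Stationarity (grad_x L = 0): Q x + c + A^T lambda = 0.
Primal feasibility: A x = b.

This gives the KKT block system:
  [ Q   A^T ] [ x     ]   [-c ]
  [ A    0  ] [ lambda ] = [ b ]

Solving the linear system:
  x*      = (-0.0769, -0.3846)
  lambda* = (0.6923)
  f(x*)   = -1.0769

x* = (-0.0769, -0.3846), lambda* = (0.6923)


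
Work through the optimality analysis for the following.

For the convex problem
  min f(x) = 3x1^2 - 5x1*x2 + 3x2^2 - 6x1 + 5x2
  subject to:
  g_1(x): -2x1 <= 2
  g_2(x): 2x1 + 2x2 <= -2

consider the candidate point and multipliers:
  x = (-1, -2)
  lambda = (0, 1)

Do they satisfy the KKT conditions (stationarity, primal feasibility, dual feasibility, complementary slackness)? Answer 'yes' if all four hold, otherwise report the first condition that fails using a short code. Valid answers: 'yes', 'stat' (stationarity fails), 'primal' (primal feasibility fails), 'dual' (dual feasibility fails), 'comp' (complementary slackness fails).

Gradient of f: grad f(x) = Q x + c = (-2, -2)
Constraint values g_i(x) = a_i^T x - b_i:
  g_1((-1, -2)) = 0
  g_2((-1, -2)) = -4
Stationarity residual: grad f(x) + sum_i lambda_i a_i = (0, 0)
  -> stationarity OK
Primal feasibility (all g_i <= 0): OK
Dual feasibility (all lambda_i >= 0): OK
Complementary slackness (lambda_i * g_i(x) = 0 for all i): FAILS

Verdict: the first failing condition is complementary_slackness -> comp.

comp


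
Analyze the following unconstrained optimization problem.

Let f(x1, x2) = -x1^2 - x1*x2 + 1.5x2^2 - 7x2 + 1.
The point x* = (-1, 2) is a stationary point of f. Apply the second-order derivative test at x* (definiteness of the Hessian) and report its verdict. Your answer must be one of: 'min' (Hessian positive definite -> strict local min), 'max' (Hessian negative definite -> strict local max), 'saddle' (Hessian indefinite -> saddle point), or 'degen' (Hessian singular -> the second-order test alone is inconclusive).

Compute the Hessian H = grad^2 f:
  H = [[-2, -1], [-1, 3]]
Verify stationarity: grad f(x*) = H x* + g = (0, 0).
Eigenvalues of H: -2.1926, 3.1926.
Eigenvalues have mixed signs, so H is indefinite -> x* is a saddle point.

saddle


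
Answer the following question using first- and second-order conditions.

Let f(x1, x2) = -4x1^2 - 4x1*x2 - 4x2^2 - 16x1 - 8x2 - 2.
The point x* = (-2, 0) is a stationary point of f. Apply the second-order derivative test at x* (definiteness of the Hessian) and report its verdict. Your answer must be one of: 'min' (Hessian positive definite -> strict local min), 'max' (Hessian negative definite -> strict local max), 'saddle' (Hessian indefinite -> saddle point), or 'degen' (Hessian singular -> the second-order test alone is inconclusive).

Compute the Hessian H = grad^2 f:
  H = [[-8, -4], [-4, -8]]
Verify stationarity: grad f(x*) = H x* + g = (0, 0).
Eigenvalues of H: -12, -4.
Both eigenvalues < 0, so H is negative definite -> x* is a strict local max.

max


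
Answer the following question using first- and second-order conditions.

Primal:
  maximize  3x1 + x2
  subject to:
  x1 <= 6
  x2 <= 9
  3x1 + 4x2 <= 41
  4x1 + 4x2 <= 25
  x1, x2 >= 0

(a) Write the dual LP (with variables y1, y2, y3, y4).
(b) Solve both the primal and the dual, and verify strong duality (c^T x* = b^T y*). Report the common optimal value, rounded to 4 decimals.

The standard primal-dual pair for 'max c^T x s.t. A x <= b, x >= 0' is:
  Dual:  min b^T y  s.t.  A^T y >= c,  y >= 0.

So the dual LP is:
  minimize  6y1 + 9y2 + 41y3 + 25y4
  subject to:
    y1 + 3y3 + 4y4 >= 3
    y2 + 4y3 + 4y4 >= 1
    y1, y2, y3, y4 >= 0

Solving the primal: x* = (6, 0.25).
  primal value c^T x* = 18.25.
Solving the dual: y* = (2, 0, 0, 0.25).
  dual value b^T y* = 18.25.
Strong duality: c^T x* = b^T y*. Confirmed.

18.25


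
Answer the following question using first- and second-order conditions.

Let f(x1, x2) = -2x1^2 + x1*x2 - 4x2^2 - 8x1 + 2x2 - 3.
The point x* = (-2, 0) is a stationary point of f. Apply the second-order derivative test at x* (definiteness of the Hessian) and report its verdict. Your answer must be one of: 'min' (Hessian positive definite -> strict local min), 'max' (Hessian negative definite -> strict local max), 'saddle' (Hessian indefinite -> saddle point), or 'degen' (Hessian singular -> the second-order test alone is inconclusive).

Compute the Hessian H = grad^2 f:
  H = [[-4, 1], [1, -8]]
Verify stationarity: grad f(x*) = H x* + g = (0, 0).
Eigenvalues of H: -8.2361, -3.7639.
Both eigenvalues < 0, so H is negative definite -> x* is a strict local max.

max


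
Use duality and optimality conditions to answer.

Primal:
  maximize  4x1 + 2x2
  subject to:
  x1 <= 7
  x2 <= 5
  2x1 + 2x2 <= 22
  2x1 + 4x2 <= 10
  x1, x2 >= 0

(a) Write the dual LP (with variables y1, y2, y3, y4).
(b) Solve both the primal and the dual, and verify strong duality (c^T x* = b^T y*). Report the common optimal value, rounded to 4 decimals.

The standard primal-dual pair for 'max c^T x s.t. A x <= b, x >= 0' is:
  Dual:  min b^T y  s.t.  A^T y >= c,  y >= 0.

So the dual LP is:
  minimize  7y1 + 5y2 + 22y3 + 10y4
  subject to:
    y1 + 2y3 + 2y4 >= 4
    y2 + 2y3 + 4y4 >= 2
    y1, y2, y3, y4 >= 0

Solving the primal: x* = (5, 0).
  primal value c^T x* = 20.
Solving the dual: y* = (0, 0, 0, 2).
  dual value b^T y* = 20.
Strong duality: c^T x* = b^T y*. Confirmed.

20


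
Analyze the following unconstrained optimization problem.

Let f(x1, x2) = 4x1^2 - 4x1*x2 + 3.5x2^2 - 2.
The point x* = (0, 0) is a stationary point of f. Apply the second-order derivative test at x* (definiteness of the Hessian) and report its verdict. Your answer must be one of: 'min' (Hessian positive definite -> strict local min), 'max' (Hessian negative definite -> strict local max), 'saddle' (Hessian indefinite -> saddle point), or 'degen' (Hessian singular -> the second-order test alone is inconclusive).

Compute the Hessian H = grad^2 f:
  H = [[8, -4], [-4, 7]]
Verify stationarity: grad f(x*) = H x* + g = (0, 0).
Eigenvalues of H: 3.4689, 11.5311.
Both eigenvalues > 0, so H is positive definite -> x* is a strict local min.

min


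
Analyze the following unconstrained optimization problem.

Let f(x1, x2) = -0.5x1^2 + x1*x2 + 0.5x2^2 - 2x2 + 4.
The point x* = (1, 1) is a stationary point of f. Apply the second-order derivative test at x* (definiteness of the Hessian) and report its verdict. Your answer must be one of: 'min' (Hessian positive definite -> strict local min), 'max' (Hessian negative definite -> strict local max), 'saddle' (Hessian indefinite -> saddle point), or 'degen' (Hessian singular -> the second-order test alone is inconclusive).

Compute the Hessian H = grad^2 f:
  H = [[-1, 1], [1, 1]]
Verify stationarity: grad f(x*) = H x* + g = (0, 0).
Eigenvalues of H: -1.4142, 1.4142.
Eigenvalues have mixed signs, so H is indefinite -> x* is a saddle point.

saddle


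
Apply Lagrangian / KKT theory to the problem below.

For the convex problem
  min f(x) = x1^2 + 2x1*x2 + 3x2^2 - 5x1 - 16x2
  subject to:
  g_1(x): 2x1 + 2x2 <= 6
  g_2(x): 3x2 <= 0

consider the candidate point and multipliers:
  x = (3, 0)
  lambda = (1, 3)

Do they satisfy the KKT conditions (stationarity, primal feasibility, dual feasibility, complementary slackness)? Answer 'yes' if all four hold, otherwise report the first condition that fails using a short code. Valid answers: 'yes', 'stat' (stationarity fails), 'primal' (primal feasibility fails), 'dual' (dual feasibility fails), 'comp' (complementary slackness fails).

Gradient of f: grad f(x) = Q x + c = (1, -10)
Constraint values g_i(x) = a_i^T x - b_i:
  g_1((3, 0)) = 0
  g_2((3, 0)) = 0
Stationarity residual: grad f(x) + sum_i lambda_i a_i = (3, 1)
  -> stationarity FAILS
Primal feasibility (all g_i <= 0): OK
Dual feasibility (all lambda_i >= 0): OK
Complementary slackness (lambda_i * g_i(x) = 0 for all i): OK

Verdict: the first failing condition is stationarity -> stat.

stat


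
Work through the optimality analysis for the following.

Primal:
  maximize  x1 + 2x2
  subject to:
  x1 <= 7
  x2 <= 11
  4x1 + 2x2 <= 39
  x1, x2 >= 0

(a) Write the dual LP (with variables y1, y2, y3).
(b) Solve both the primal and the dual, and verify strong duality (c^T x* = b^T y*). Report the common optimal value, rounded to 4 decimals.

The standard primal-dual pair for 'max c^T x s.t. A x <= b, x >= 0' is:
  Dual:  min b^T y  s.t.  A^T y >= c,  y >= 0.

So the dual LP is:
  minimize  7y1 + 11y2 + 39y3
  subject to:
    y1 + 4y3 >= 1
    y2 + 2y3 >= 2
    y1, y2, y3 >= 0

Solving the primal: x* = (4.25, 11).
  primal value c^T x* = 26.25.
Solving the dual: y* = (0, 1.5, 0.25).
  dual value b^T y* = 26.25.
Strong duality: c^T x* = b^T y*. Confirmed.

26.25


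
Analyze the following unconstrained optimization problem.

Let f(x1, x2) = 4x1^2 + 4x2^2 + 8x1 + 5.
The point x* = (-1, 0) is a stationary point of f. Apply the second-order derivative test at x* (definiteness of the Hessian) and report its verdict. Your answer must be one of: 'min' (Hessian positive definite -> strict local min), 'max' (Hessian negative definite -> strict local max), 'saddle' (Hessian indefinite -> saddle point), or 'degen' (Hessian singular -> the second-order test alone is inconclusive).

Compute the Hessian H = grad^2 f:
  H = [[8, 0], [0, 8]]
Verify stationarity: grad f(x*) = H x* + g = (0, 0).
Eigenvalues of H: 8, 8.
Both eigenvalues > 0, so H is positive definite -> x* is a strict local min.

min


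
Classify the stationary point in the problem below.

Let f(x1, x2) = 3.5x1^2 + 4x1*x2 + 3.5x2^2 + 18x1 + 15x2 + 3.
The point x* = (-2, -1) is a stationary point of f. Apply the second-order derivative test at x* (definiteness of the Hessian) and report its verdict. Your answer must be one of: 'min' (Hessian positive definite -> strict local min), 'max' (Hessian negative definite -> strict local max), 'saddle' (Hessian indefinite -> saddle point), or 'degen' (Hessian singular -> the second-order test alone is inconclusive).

Compute the Hessian H = grad^2 f:
  H = [[7, 4], [4, 7]]
Verify stationarity: grad f(x*) = H x* + g = (0, 0).
Eigenvalues of H: 3, 11.
Both eigenvalues > 0, so H is positive definite -> x* is a strict local min.

min


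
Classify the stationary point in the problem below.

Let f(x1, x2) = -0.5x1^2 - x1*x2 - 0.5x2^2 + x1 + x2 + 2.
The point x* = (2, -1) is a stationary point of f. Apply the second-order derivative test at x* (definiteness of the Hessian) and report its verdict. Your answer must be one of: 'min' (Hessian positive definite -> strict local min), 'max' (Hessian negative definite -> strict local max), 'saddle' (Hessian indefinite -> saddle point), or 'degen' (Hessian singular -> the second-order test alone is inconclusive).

Compute the Hessian H = grad^2 f:
  H = [[-1, -1], [-1, -1]]
Verify stationarity: grad f(x*) = H x* + g = (0, 0).
Eigenvalues of H: -2, 0.
H has a zero eigenvalue (singular; negative semidefinite but not definite), so H is neither positive definite, negative definite, nor indefinite. The second-order test alone is inconclusive -> degen.
(Indeed, f is constant along the null direction of H through x*, so x* is not a strict local extremum.)

degen


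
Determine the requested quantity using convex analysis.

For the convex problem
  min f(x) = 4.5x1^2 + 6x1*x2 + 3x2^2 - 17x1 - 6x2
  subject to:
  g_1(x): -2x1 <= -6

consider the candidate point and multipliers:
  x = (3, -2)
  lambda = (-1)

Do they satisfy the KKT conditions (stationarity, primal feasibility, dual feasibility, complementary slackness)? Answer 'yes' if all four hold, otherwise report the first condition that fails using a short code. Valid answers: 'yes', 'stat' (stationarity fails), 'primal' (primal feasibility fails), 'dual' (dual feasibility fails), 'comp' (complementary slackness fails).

Gradient of f: grad f(x) = Q x + c = (-2, 0)
Constraint values g_i(x) = a_i^T x - b_i:
  g_1((3, -2)) = 0
Stationarity residual: grad f(x) + sum_i lambda_i a_i = (0, 0)
  -> stationarity OK
Primal feasibility (all g_i <= 0): OK
Dual feasibility (all lambda_i >= 0): FAILS
Complementary slackness (lambda_i * g_i(x) = 0 for all i): OK

Verdict: the first failing condition is dual_feasibility -> dual.

dual


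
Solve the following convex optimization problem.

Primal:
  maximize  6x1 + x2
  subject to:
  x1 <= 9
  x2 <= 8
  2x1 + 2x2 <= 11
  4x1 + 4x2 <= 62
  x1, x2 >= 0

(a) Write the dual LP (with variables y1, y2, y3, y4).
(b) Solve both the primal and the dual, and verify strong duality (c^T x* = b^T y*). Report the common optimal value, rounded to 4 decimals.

The standard primal-dual pair for 'max c^T x s.t. A x <= b, x >= 0' is:
  Dual:  min b^T y  s.t.  A^T y >= c,  y >= 0.

So the dual LP is:
  minimize  9y1 + 8y2 + 11y3 + 62y4
  subject to:
    y1 + 2y3 + 4y4 >= 6
    y2 + 2y3 + 4y4 >= 1
    y1, y2, y3, y4 >= 0

Solving the primal: x* = (5.5, 0).
  primal value c^T x* = 33.
Solving the dual: y* = (0, 0, 3, 0).
  dual value b^T y* = 33.
Strong duality: c^T x* = b^T y*. Confirmed.

33


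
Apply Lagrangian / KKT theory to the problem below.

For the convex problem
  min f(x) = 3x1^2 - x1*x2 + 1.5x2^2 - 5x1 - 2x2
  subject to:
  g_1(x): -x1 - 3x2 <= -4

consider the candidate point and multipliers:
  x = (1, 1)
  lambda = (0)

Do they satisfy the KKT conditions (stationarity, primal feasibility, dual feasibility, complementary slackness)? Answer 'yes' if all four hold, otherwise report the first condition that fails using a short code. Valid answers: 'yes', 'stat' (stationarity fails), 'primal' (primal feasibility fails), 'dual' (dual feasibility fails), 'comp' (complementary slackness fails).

Gradient of f: grad f(x) = Q x + c = (0, 0)
Constraint values g_i(x) = a_i^T x - b_i:
  g_1((1, 1)) = 0
Stationarity residual: grad f(x) + sum_i lambda_i a_i = (0, 0)
  -> stationarity OK
Primal feasibility (all g_i <= 0): OK
Dual feasibility (all lambda_i >= 0): OK
Complementary slackness (lambda_i * g_i(x) = 0 for all i): OK

Verdict: yes, KKT holds.

yes


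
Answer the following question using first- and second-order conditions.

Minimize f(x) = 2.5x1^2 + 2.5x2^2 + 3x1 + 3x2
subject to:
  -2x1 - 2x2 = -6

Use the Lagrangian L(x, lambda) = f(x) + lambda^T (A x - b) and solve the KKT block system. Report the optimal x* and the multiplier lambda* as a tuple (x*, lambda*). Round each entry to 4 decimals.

Form the Lagrangian:
  L(x, lambda) = (1/2) x^T Q x + c^T x + lambda^T (A x - b)
Stationarity (grad_x L = 0): Q x + c + A^T lambda = 0.
Primal feasibility: A x = b.

This gives the KKT block system:
  [ Q   A^T ] [ x     ]   [-c ]
  [ A    0  ] [ lambda ] = [ b ]

Solving the linear system:
  x*      = (1.5, 1.5)
  lambda* = (5.25)
  f(x*)   = 20.25

x* = (1.5, 1.5), lambda* = (5.25)


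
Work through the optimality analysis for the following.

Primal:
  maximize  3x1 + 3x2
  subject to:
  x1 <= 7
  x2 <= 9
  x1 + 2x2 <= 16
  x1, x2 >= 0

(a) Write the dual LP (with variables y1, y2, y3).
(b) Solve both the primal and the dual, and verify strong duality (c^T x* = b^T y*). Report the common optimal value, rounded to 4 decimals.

The standard primal-dual pair for 'max c^T x s.t. A x <= b, x >= 0' is:
  Dual:  min b^T y  s.t.  A^T y >= c,  y >= 0.

So the dual LP is:
  minimize  7y1 + 9y2 + 16y3
  subject to:
    y1 + y3 >= 3
    y2 + 2y3 >= 3
    y1, y2, y3 >= 0

Solving the primal: x* = (7, 4.5).
  primal value c^T x* = 34.5.
Solving the dual: y* = (1.5, 0, 1.5).
  dual value b^T y* = 34.5.
Strong duality: c^T x* = b^T y*. Confirmed.

34.5


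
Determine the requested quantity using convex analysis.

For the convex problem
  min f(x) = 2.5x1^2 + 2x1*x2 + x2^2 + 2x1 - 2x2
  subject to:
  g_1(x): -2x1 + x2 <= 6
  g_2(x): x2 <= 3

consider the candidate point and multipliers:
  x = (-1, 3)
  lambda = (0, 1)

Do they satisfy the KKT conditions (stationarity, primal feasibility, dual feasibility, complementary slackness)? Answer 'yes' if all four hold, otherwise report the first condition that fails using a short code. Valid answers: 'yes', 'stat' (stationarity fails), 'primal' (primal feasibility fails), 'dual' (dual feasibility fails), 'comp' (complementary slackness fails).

Gradient of f: grad f(x) = Q x + c = (3, 2)
Constraint values g_i(x) = a_i^T x - b_i:
  g_1((-1, 3)) = -1
  g_2((-1, 3)) = 0
Stationarity residual: grad f(x) + sum_i lambda_i a_i = (3, 3)
  -> stationarity FAILS
Primal feasibility (all g_i <= 0): OK
Dual feasibility (all lambda_i >= 0): OK
Complementary slackness (lambda_i * g_i(x) = 0 for all i): OK

Verdict: the first failing condition is stationarity -> stat.

stat


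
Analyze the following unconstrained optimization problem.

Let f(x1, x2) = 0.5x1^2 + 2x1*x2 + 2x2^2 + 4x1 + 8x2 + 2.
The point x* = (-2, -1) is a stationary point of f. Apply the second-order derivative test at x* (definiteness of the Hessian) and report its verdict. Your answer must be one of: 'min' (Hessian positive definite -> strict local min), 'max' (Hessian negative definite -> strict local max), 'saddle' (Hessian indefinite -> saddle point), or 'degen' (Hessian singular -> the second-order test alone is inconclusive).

Compute the Hessian H = grad^2 f:
  H = [[1, 2], [2, 4]]
Verify stationarity: grad f(x*) = H x* + g = (0, 0).
Eigenvalues of H: 0, 5.
H has a zero eigenvalue (singular; positive semidefinite but not definite), so H is neither positive definite, negative definite, nor indefinite. The second-order test alone is inconclusive -> degen.
(Indeed, f is constant along the null direction of H through x*, so x* is not a strict local extremum.)

degen


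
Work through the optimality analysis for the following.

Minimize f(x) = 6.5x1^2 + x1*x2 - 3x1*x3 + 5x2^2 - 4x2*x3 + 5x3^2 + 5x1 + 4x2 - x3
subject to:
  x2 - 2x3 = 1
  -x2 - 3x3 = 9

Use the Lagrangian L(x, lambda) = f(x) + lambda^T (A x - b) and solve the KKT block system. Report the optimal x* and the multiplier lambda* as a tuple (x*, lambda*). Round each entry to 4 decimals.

Form the Lagrangian:
  L(x, lambda) = (1/2) x^T Q x + c^T x + lambda^T (A x - b)
Stationarity (grad_x L = 0): Q x + c + A^T lambda = 0.
Primal feasibility: A x = b.

This gives the KKT block system:
  [ Q   A^T ] [ x     ]   [-c ]
  [ A    0  ] [ lambda ] = [ b ]

Solving the linear system:
  x*      = (-0.6154, -3, -2)
  lambda* = (9.7385, -8.8769)
  f(x*)   = 28.5385

x* = (-0.6154, -3, -2), lambda* = (9.7385, -8.8769)


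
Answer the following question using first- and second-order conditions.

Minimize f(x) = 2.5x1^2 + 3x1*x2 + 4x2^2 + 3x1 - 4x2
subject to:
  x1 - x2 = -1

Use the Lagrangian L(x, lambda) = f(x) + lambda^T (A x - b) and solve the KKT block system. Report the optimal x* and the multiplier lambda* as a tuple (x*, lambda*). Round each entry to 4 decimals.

Form the Lagrangian:
  L(x, lambda) = (1/2) x^T Q x + c^T x + lambda^T (A x - b)
Stationarity (grad_x L = 0): Q x + c + A^T lambda = 0.
Primal feasibility: A x = b.

This gives the KKT block system:
  [ Q   A^T ] [ x     ]   [-c ]
  [ A    0  ] [ lambda ] = [ b ]

Solving the linear system:
  x*      = (-0.5263, 0.4737)
  lambda* = (-1.7895)
  f(x*)   = -2.6316

x* = (-0.5263, 0.4737), lambda* = (-1.7895)


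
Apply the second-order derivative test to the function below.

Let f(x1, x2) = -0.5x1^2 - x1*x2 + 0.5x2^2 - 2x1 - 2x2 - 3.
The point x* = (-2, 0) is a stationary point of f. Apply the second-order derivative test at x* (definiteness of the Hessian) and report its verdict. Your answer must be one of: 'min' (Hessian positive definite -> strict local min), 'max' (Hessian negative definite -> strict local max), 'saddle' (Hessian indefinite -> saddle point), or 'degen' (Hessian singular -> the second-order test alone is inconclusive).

Compute the Hessian H = grad^2 f:
  H = [[-1, -1], [-1, 1]]
Verify stationarity: grad f(x*) = H x* + g = (0, 0).
Eigenvalues of H: -1.4142, 1.4142.
Eigenvalues have mixed signs, so H is indefinite -> x* is a saddle point.

saddle


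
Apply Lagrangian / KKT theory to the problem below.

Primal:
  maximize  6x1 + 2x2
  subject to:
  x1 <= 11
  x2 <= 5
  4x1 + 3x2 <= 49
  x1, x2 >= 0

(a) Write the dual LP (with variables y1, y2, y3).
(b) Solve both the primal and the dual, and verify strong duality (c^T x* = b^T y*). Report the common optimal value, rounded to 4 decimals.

The standard primal-dual pair for 'max c^T x s.t. A x <= b, x >= 0' is:
  Dual:  min b^T y  s.t.  A^T y >= c,  y >= 0.

So the dual LP is:
  minimize  11y1 + 5y2 + 49y3
  subject to:
    y1 + 4y3 >= 6
    y2 + 3y3 >= 2
    y1, y2, y3 >= 0

Solving the primal: x* = (11, 1.6667).
  primal value c^T x* = 69.3333.
Solving the dual: y* = (3.3333, 0, 0.6667).
  dual value b^T y* = 69.3333.
Strong duality: c^T x* = b^T y*. Confirmed.

69.3333


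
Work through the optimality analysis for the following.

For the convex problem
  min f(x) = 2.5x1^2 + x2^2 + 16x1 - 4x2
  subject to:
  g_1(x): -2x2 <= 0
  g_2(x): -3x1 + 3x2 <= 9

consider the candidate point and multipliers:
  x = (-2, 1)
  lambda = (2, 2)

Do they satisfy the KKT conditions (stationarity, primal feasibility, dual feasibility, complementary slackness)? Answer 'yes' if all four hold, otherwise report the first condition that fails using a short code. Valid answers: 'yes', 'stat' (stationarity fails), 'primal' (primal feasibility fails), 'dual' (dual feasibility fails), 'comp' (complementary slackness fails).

Gradient of f: grad f(x) = Q x + c = (6, -2)
Constraint values g_i(x) = a_i^T x - b_i:
  g_1((-2, 1)) = -2
  g_2((-2, 1)) = 0
Stationarity residual: grad f(x) + sum_i lambda_i a_i = (0, 0)
  -> stationarity OK
Primal feasibility (all g_i <= 0): OK
Dual feasibility (all lambda_i >= 0): OK
Complementary slackness (lambda_i * g_i(x) = 0 for all i): FAILS

Verdict: the first failing condition is complementary_slackness -> comp.

comp


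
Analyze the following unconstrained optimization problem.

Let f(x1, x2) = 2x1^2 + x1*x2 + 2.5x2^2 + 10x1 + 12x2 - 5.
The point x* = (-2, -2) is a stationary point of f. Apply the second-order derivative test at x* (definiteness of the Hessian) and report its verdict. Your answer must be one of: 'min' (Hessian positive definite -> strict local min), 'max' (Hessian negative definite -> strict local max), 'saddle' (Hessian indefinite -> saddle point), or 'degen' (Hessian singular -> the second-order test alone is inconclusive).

Compute the Hessian H = grad^2 f:
  H = [[4, 1], [1, 5]]
Verify stationarity: grad f(x*) = H x* + g = (0, 0).
Eigenvalues of H: 3.382, 5.618.
Both eigenvalues > 0, so H is positive definite -> x* is a strict local min.

min


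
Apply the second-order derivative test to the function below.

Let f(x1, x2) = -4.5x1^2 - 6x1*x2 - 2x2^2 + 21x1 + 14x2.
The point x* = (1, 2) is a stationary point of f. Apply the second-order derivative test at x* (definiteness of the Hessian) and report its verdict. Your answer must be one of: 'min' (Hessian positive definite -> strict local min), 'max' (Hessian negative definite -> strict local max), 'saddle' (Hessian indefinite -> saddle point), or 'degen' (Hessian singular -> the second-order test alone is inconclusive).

Compute the Hessian H = grad^2 f:
  H = [[-9, -6], [-6, -4]]
Verify stationarity: grad f(x*) = H x* + g = (0, 0).
Eigenvalues of H: -13, 0.
H has a zero eigenvalue (singular; negative semidefinite but not definite), so H is neither positive definite, negative definite, nor indefinite. The second-order test alone is inconclusive -> degen.
(Indeed, f is constant along the null direction of H through x*, so x* is not a strict local extremum.)

degen


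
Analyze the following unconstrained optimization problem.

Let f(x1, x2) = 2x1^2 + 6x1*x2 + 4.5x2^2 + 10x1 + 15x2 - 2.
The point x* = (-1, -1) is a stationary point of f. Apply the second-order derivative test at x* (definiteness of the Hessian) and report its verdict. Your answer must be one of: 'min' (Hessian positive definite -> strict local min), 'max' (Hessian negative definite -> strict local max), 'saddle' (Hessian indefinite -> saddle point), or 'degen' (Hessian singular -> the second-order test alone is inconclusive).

Compute the Hessian H = grad^2 f:
  H = [[4, 6], [6, 9]]
Verify stationarity: grad f(x*) = H x* + g = (0, 0).
Eigenvalues of H: 0, 13.
H has a zero eigenvalue (singular; positive semidefinite but not definite), so H is neither positive definite, negative definite, nor indefinite. The second-order test alone is inconclusive -> degen.
(Indeed, f is constant along the null direction of H through x*, so x* is not a strict local extremum.)

degen


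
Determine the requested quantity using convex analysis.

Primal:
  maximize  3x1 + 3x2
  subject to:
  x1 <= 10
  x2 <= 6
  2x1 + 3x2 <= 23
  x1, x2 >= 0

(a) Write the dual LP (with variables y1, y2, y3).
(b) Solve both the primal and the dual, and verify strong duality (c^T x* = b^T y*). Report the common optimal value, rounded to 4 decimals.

The standard primal-dual pair for 'max c^T x s.t. A x <= b, x >= 0' is:
  Dual:  min b^T y  s.t.  A^T y >= c,  y >= 0.

So the dual LP is:
  minimize  10y1 + 6y2 + 23y3
  subject to:
    y1 + 2y3 >= 3
    y2 + 3y3 >= 3
    y1, y2, y3 >= 0

Solving the primal: x* = (10, 1).
  primal value c^T x* = 33.
Solving the dual: y* = (1, 0, 1).
  dual value b^T y* = 33.
Strong duality: c^T x* = b^T y*. Confirmed.

33


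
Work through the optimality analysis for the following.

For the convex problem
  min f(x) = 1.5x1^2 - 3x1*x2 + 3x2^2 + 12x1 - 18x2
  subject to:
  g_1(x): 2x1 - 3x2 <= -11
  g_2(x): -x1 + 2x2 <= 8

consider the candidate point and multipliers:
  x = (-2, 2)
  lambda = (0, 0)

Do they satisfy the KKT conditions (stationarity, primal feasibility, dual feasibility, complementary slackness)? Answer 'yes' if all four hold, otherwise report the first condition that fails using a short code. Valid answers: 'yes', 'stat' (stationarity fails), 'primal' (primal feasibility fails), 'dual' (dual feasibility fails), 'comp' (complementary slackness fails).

Gradient of f: grad f(x) = Q x + c = (0, 0)
Constraint values g_i(x) = a_i^T x - b_i:
  g_1((-2, 2)) = 1
  g_2((-2, 2)) = -2
Stationarity residual: grad f(x) + sum_i lambda_i a_i = (0, 0)
  -> stationarity OK
Primal feasibility (all g_i <= 0): FAILS
Dual feasibility (all lambda_i >= 0): OK
Complementary slackness (lambda_i * g_i(x) = 0 for all i): OK

Verdict: the first failing condition is primal_feasibility -> primal.

primal


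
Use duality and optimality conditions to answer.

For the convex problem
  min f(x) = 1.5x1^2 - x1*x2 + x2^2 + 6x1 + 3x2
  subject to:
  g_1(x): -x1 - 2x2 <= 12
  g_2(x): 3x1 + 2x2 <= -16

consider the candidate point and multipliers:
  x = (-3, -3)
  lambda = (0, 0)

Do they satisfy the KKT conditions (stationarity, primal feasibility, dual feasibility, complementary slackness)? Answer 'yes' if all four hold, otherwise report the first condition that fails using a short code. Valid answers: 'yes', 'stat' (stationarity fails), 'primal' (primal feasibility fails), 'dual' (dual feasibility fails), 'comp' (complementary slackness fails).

Gradient of f: grad f(x) = Q x + c = (0, 0)
Constraint values g_i(x) = a_i^T x - b_i:
  g_1((-3, -3)) = -3
  g_2((-3, -3)) = 1
Stationarity residual: grad f(x) + sum_i lambda_i a_i = (0, 0)
  -> stationarity OK
Primal feasibility (all g_i <= 0): FAILS
Dual feasibility (all lambda_i >= 0): OK
Complementary slackness (lambda_i * g_i(x) = 0 for all i): OK

Verdict: the first failing condition is primal_feasibility -> primal.

primal


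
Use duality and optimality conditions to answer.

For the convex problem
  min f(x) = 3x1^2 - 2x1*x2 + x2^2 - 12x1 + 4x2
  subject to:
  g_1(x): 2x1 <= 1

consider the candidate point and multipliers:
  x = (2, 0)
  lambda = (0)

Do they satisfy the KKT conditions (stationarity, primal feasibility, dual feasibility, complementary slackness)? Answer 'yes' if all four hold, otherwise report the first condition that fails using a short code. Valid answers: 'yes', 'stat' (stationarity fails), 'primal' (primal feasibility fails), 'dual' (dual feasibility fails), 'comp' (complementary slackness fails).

Gradient of f: grad f(x) = Q x + c = (0, 0)
Constraint values g_i(x) = a_i^T x - b_i:
  g_1((2, 0)) = 3
Stationarity residual: grad f(x) + sum_i lambda_i a_i = (0, 0)
  -> stationarity OK
Primal feasibility (all g_i <= 0): FAILS
Dual feasibility (all lambda_i >= 0): OK
Complementary slackness (lambda_i * g_i(x) = 0 for all i): OK

Verdict: the first failing condition is primal_feasibility -> primal.

primal


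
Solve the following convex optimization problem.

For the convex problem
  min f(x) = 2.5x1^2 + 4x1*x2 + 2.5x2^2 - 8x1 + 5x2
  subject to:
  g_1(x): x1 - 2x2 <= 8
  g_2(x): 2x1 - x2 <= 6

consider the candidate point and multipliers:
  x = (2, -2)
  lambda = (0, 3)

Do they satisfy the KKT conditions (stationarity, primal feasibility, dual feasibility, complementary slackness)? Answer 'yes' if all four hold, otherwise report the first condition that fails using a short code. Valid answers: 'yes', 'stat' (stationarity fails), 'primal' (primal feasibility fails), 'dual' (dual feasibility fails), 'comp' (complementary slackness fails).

Gradient of f: grad f(x) = Q x + c = (-6, 3)
Constraint values g_i(x) = a_i^T x - b_i:
  g_1((2, -2)) = -2
  g_2((2, -2)) = 0
Stationarity residual: grad f(x) + sum_i lambda_i a_i = (0, 0)
  -> stationarity OK
Primal feasibility (all g_i <= 0): OK
Dual feasibility (all lambda_i >= 0): OK
Complementary slackness (lambda_i * g_i(x) = 0 for all i): OK

Verdict: yes, KKT holds.

yes


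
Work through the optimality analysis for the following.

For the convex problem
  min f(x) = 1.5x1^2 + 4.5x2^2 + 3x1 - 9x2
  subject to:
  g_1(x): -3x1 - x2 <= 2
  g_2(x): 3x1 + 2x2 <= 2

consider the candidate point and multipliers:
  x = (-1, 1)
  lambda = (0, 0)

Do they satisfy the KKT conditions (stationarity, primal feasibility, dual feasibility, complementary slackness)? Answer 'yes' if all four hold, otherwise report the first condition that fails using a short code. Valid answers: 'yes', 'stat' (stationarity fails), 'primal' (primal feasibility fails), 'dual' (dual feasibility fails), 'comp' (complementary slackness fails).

Gradient of f: grad f(x) = Q x + c = (0, 0)
Constraint values g_i(x) = a_i^T x - b_i:
  g_1((-1, 1)) = 0
  g_2((-1, 1)) = -3
Stationarity residual: grad f(x) + sum_i lambda_i a_i = (0, 0)
  -> stationarity OK
Primal feasibility (all g_i <= 0): OK
Dual feasibility (all lambda_i >= 0): OK
Complementary slackness (lambda_i * g_i(x) = 0 for all i): OK

Verdict: yes, KKT holds.

yes


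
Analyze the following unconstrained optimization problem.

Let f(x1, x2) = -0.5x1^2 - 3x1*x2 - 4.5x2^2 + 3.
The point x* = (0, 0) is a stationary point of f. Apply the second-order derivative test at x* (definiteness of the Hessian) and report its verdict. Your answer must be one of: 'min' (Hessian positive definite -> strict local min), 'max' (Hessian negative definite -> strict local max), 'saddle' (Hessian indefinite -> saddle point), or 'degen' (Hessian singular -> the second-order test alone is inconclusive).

Compute the Hessian H = grad^2 f:
  H = [[-1, -3], [-3, -9]]
Verify stationarity: grad f(x*) = H x* + g = (0, 0).
Eigenvalues of H: -10, 0.
H has a zero eigenvalue (singular; negative semidefinite but not definite), so H is neither positive definite, negative definite, nor indefinite. The second-order test alone is inconclusive -> degen.
(Indeed, f is constant along the null direction of H through x*, so x* is not a strict local extremum.)

degen


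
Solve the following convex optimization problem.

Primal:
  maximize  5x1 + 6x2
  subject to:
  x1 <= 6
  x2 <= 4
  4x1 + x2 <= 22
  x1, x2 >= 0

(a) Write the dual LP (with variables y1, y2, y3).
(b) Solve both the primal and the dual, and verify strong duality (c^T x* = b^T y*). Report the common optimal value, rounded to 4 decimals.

The standard primal-dual pair for 'max c^T x s.t. A x <= b, x >= 0' is:
  Dual:  min b^T y  s.t.  A^T y >= c,  y >= 0.

So the dual LP is:
  minimize  6y1 + 4y2 + 22y3
  subject to:
    y1 + 4y3 >= 5
    y2 + y3 >= 6
    y1, y2, y3 >= 0

Solving the primal: x* = (4.5, 4).
  primal value c^T x* = 46.5.
Solving the dual: y* = (0, 4.75, 1.25).
  dual value b^T y* = 46.5.
Strong duality: c^T x* = b^T y*. Confirmed.

46.5


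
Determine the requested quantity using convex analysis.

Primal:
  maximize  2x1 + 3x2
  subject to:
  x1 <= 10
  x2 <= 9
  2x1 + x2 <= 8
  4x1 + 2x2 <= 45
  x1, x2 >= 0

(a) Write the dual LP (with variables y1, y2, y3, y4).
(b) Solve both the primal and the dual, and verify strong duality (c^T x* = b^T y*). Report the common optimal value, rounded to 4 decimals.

The standard primal-dual pair for 'max c^T x s.t. A x <= b, x >= 0' is:
  Dual:  min b^T y  s.t.  A^T y >= c,  y >= 0.

So the dual LP is:
  minimize  10y1 + 9y2 + 8y3 + 45y4
  subject to:
    y1 + 2y3 + 4y4 >= 2
    y2 + y3 + 2y4 >= 3
    y1, y2, y3, y4 >= 0

Solving the primal: x* = (0, 8).
  primal value c^T x* = 24.
Solving the dual: y* = (0, 0, 3, 0).
  dual value b^T y* = 24.
Strong duality: c^T x* = b^T y*. Confirmed.

24


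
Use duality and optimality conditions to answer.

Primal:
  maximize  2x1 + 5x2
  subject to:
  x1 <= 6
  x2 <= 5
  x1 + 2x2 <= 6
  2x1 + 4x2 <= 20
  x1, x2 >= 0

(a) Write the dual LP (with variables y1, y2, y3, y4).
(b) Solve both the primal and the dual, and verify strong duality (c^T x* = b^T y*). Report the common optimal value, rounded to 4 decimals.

The standard primal-dual pair for 'max c^T x s.t. A x <= b, x >= 0' is:
  Dual:  min b^T y  s.t.  A^T y >= c,  y >= 0.

So the dual LP is:
  minimize  6y1 + 5y2 + 6y3 + 20y4
  subject to:
    y1 + y3 + 2y4 >= 2
    y2 + 2y3 + 4y4 >= 5
    y1, y2, y3, y4 >= 0

Solving the primal: x* = (0, 3).
  primal value c^T x* = 15.
Solving the dual: y* = (0, 0, 2.5, 0).
  dual value b^T y* = 15.
Strong duality: c^T x* = b^T y*. Confirmed.

15


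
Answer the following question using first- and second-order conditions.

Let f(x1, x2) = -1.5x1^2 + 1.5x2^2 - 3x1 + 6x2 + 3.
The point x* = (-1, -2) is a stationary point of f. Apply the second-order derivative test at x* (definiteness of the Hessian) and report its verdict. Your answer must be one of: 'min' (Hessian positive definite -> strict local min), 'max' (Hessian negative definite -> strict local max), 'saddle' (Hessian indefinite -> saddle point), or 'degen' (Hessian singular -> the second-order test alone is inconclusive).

Compute the Hessian H = grad^2 f:
  H = [[-3, 0], [0, 3]]
Verify stationarity: grad f(x*) = H x* + g = (0, 0).
Eigenvalues of H: -3, 3.
Eigenvalues have mixed signs, so H is indefinite -> x* is a saddle point.

saddle


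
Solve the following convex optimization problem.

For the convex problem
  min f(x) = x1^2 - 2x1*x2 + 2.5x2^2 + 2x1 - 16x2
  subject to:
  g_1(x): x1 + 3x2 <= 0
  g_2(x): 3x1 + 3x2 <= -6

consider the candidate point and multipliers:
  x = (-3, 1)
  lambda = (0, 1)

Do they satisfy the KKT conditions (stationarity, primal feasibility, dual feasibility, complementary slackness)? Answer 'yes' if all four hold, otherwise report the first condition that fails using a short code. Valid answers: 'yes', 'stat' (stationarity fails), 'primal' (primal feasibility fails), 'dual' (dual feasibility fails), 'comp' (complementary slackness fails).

Gradient of f: grad f(x) = Q x + c = (-6, -5)
Constraint values g_i(x) = a_i^T x - b_i:
  g_1((-3, 1)) = 0
  g_2((-3, 1)) = 0
Stationarity residual: grad f(x) + sum_i lambda_i a_i = (-3, -2)
  -> stationarity FAILS
Primal feasibility (all g_i <= 0): OK
Dual feasibility (all lambda_i >= 0): OK
Complementary slackness (lambda_i * g_i(x) = 0 for all i): OK

Verdict: the first failing condition is stationarity -> stat.

stat


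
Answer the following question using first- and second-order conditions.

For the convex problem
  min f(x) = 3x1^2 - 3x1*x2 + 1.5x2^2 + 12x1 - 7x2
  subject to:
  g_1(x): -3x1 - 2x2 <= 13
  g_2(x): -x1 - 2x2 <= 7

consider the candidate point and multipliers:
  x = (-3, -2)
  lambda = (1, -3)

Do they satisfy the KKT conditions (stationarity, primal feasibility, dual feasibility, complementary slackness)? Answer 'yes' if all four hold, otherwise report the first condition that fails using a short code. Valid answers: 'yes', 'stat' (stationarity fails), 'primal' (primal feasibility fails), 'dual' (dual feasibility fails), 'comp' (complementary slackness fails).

Gradient of f: grad f(x) = Q x + c = (0, -4)
Constraint values g_i(x) = a_i^T x - b_i:
  g_1((-3, -2)) = 0
  g_2((-3, -2)) = 0
Stationarity residual: grad f(x) + sum_i lambda_i a_i = (0, 0)
  -> stationarity OK
Primal feasibility (all g_i <= 0): OK
Dual feasibility (all lambda_i >= 0): FAILS
Complementary slackness (lambda_i * g_i(x) = 0 for all i): OK

Verdict: the first failing condition is dual_feasibility -> dual.

dual


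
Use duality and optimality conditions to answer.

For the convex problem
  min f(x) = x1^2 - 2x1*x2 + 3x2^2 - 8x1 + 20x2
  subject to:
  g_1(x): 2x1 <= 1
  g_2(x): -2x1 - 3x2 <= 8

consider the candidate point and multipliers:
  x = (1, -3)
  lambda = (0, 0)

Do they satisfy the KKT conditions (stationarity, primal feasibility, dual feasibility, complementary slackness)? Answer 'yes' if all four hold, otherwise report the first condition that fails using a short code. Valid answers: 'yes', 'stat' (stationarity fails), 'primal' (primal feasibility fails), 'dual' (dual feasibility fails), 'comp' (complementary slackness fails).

Gradient of f: grad f(x) = Q x + c = (0, 0)
Constraint values g_i(x) = a_i^T x - b_i:
  g_1((1, -3)) = 1
  g_2((1, -3)) = -1
Stationarity residual: grad f(x) + sum_i lambda_i a_i = (0, 0)
  -> stationarity OK
Primal feasibility (all g_i <= 0): FAILS
Dual feasibility (all lambda_i >= 0): OK
Complementary slackness (lambda_i * g_i(x) = 0 for all i): OK

Verdict: the first failing condition is primal_feasibility -> primal.

primal
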